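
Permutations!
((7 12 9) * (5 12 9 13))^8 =((5 12 13)(7 9))^8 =(5 13 12)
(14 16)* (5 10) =(5 10)(14 16) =[0, 1, 2, 3, 4, 10, 6, 7, 8, 9, 5, 11, 12, 13, 16, 15, 14]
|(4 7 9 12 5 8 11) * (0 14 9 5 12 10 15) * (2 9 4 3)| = 12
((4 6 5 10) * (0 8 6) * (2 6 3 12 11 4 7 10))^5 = ((0 8 3 12 11 4)(2 6 5)(7 10))^5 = (0 4 11 12 3 8)(2 5 6)(7 10)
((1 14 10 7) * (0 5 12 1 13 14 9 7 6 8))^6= ((0 5 12 1 9 7 13 14 10 6 8))^6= (0 13 5 14 12 10 1 6 9 8 7)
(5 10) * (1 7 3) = (1 7 3)(5 10) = [0, 7, 2, 1, 4, 10, 6, 3, 8, 9, 5]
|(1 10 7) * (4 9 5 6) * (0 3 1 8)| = |(0 3 1 10 7 8)(4 9 5 6)| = 12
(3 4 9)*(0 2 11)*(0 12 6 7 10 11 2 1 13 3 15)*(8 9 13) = (0 1 8 9 15)(3 4 13)(6 7 10 11 12) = [1, 8, 2, 4, 13, 5, 7, 10, 9, 15, 11, 12, 6, 3, 14, 0]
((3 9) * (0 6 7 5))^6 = ((0 6 7 5)(3 9))^6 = (9)(0 7)(5 6)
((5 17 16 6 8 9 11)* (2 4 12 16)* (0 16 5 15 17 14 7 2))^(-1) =((0 16 6 8 9 11 15 17)(2 4 12 5 14 7))^(-1) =(0 17 15 11 9 8 6 16)(2 7 14 5 12 4)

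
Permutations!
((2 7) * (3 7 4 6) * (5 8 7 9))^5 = (2 5 6 7 9 4 8 3) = ((2 4 6 3 9 5 8 7))^5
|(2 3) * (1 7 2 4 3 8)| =4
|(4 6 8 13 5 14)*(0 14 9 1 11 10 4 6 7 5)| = |(0 14 6 8 13)(1 11 10 4 7 5 9)| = 35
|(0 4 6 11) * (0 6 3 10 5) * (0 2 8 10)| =12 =|(0 4 3)(2 8 10 5)(6 11)|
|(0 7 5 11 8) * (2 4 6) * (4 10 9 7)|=|(0 4 6 2 10 9 7 5 11 8)|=10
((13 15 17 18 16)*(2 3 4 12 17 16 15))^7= ((2 3 4 12 17 18 15 16 13))^7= (2 16 18 12 3 13 15 17 4)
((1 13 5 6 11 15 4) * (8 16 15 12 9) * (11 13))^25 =((1 11 12 9 8 16 15 4)(5 6 13))^25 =(1 11 12 9 8 16 15 4)(5 6 13)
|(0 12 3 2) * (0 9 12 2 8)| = |(0 2 9 12 3 8)| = 6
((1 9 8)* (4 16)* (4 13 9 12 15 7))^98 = (1 8 9 13 16 4 7 15 12)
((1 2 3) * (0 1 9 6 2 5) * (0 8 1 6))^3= ((0 6 2 3 9)(1 5 8))^3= (0 3 6 9 2)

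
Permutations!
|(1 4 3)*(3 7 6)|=5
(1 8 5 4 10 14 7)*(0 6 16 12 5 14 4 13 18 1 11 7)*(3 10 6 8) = (0 8 14)(1 3 10 4 6 16 12 5 13 18)(7 11) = [8, 3, 2, 10, 6, 13, 16, 11, 14, 9, 4, 7, 5, 18, 0, 15, 12, 17, 1]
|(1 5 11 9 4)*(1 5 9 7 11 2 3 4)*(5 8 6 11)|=|(1 9)(2 3 4 8 6 11 7 5)|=8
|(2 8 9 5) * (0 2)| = |(0 2 8 9 5)| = 5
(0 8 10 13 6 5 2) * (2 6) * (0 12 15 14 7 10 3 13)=(0 8 3 13 2 12 15 14 7 10)(5 6)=[8, 1, 12, 13, 4, 6, 5, 10, 3, 9, 0, 11, 15, 2, 7, 14]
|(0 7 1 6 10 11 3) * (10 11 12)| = |(0 7 1 6 11 3)(10 12)| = 6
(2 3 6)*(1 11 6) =(1 11 6 2 3) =[0, 11, 3, 1, 4, 5, 2, 7, 8, 9, 10, 6]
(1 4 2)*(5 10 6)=(1 4 2)(5 10 6)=[0, 4, 1, 3, 2, 10, 5, 7, 8, 9, 6]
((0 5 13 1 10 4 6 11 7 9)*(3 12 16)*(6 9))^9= ((0 5 13 1 10 4 9)(3 12 16)(6 11 7))^9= (16)(0 13 10 9 5 1 4)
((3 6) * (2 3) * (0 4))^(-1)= (0 4)(2 6 3)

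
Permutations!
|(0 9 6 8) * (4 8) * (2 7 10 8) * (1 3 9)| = |(0 1 3 9 6 4 2 7 10 8)| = 10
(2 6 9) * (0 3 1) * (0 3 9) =(0 9 2 6)(1 3) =[9, 3, 6, 1, 4, 5, 0, 7, 8, 2]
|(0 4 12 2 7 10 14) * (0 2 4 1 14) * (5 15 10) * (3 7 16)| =10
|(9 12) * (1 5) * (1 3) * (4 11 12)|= 12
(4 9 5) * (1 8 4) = (1 8 4 9 5) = [0, 8, 2, 3, 9, 1, 6, 7, 4, 5]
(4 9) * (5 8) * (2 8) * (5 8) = [0, 1, 5, 3, 9, 2, 6, 7, 8, 4] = (2 5)(4 9)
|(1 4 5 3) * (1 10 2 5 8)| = |(1 4 8)(2 5 3 10)| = 12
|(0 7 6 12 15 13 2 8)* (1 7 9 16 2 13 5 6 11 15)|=|(0 9 16 2 8)(1 7 11 15 5 6 12)|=35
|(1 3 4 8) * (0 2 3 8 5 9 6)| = |(0 2 3 4 5 9 6)(1 8)| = 14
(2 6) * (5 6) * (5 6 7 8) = (2 6)(5 7 8) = [0, 1, 6, 3, 4, 7, 2, 8, 5]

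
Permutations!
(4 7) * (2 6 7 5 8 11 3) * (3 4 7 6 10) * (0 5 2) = [5, 1, 10, 0, 2, 8, 6, 7, 11, 9, 3, 4] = (0 5 8 11 4 2 10 3)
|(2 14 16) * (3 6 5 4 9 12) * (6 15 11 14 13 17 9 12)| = |(2 13 17 9 6 5 4 12 3 15 11 14 16)| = 13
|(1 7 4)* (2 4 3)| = 5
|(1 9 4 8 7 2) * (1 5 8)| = |(1 9 4)(2 5 8 7)| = 12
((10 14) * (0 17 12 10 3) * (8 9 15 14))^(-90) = ((0 17 12 10 8 9 15 14 3))^(-90) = (17)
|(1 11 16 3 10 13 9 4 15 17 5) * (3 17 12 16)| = |(1 11 3 10 13 9 4 15 12 16 17 5)| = 12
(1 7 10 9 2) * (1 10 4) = [0, 7, 10, 3, 1, 5, 6, 4, 8, 2, 9] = (1 7 4)(2 10 9)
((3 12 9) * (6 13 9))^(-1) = (3 9 13 6 12) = ((3 12 6 13 9))^(-1)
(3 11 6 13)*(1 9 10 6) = [0, 9, 2, 11, 4, 5, 13, 7, 8, 10, 6, 1, 12, 3] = (1 9 10 6 13 3 11)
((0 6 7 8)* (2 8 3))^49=(0 6 7 3 2 8)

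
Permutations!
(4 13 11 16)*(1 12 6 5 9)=(1 12 6 5 9)(4 13 11 16)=[0, 12, 2, 3, 13, 9, 5, 7, 8, 1, 10, 16, 6, 11, 14, 15, 4]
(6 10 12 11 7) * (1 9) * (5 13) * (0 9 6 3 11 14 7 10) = (0 9 1 6)(3 11 10 12 14 7)(5 13) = [9, 6, 2, 11, 4, 13, 0, 3, 8, 1, 12, 10, 14, 5, 7]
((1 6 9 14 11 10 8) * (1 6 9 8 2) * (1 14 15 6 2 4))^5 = ((1 9 15 6 8 2 14 11 10 4))^5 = (1 2)(4 8)(6 10)(9 14)(11 15)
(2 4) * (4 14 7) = [0, 1, 14, 3, 2, 5, 6, 4, 8, 9, 10, 11, 12, 13, 7] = (2 14 7 4)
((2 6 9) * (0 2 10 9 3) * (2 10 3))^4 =((0 10 9 3)(2 6))^4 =(10)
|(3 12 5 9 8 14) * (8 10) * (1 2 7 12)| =|(1 2 7 12 5 9 10 8 14 3)| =10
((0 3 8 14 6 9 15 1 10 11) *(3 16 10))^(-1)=(0 11 10 16)(1 15 9 6 14 8 3)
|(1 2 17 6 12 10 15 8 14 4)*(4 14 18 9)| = |(1 2 17 6 12 10 15 8 18 9 4)| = 11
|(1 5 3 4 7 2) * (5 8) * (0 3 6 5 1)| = 10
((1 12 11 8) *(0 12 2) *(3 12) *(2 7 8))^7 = ((0 3 12 11 2)(1 7 8))^7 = (0 12 2 3 11)(1 7 8)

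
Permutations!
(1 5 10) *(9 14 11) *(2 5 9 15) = (1 9 14 11 15 2 5 10) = [0, 9, 5, 3, 4, 10, 6, 7, 8, 14, 1, 15, 12, 13, 11, 2]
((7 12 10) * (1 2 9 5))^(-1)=(1 5 9 2)(7 10 12)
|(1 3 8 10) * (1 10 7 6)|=|(10)(1 3 8 7 6)|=5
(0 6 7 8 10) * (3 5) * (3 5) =[6, 1, 2, 3, 4, 5, 7, 8, 10, 9, 0] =(0 6 7 8 10)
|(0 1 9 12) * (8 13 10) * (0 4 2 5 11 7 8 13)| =10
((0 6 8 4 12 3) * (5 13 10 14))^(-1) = (0 3 12 4 8 6)(5 14 10 13)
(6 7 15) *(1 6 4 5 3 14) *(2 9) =[0, 6, 9, 14, 5, 3, 7, 15, 8, 2, 10, 11, 12, 13, 1, 4] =(1 6 7 15 4 5 3 14)(2 9)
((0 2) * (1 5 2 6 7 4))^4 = ((0 6 7 4 1 5 2))^4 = (0 1 6 5 7 2 4)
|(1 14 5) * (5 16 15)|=|(1 14 16 15 5)|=5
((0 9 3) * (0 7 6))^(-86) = ((0 9 3 7 6))^(-86) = (0 6 7 3 9)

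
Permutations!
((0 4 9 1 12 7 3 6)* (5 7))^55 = (0 4 9 1 12 5 7 3 6)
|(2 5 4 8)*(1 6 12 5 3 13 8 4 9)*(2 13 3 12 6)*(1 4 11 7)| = |(1 2 12 5 9 4 11 7)(8 13)| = 8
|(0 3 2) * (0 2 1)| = |(0 3 1)| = 3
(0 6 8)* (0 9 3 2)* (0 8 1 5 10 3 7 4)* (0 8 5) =[6, 0, 5, 2, 8, 10, 1, 4, 9, 7, 3] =(0 6 1)(2 5 10 3)(4 8 9 7)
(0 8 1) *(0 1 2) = [8, 1, 0, 3, 4, 5, 6, 7, 2] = (0 8 2)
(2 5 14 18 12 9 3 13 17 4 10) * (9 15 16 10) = (2 5 14 18 12 15 16 10)(3 13 17 4 9) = [0, 1, 5, 13, 9, 14, 6, 7, 8, 3, 2, 11, 15, 17, 18, 16, 10, 4, 12]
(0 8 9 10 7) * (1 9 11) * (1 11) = (11)(0 8 1 9 10 7) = [8, 9, 2, 3, 4, 5, 6, 0, 1, 10, 7, 11]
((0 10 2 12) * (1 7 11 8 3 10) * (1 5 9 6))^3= ((0 5 9 6 1 7 11 8 3 10 2 12))^3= (0 6 11 10)(1 8 2 5)(3 12 9 7)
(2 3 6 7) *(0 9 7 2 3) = (0 9 7 3 6 2) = [9, 1, 0, 6, 4, 5, 2, 3, 8, 7]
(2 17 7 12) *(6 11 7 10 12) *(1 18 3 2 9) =(1 18 3 2 17 10 12 9)(6 11 7) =[0, 18, 17, 2, 4, 5, 11, 6, 8, 1, 12, 7, 9, 13, 14, 15, 16, 10, 3]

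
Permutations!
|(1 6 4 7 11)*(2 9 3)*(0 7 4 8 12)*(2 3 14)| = |(0 7 11 1 6 8 12)(2 9 14)| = 21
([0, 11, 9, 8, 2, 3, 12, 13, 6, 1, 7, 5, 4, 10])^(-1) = (1 9 2 4 12 6 8 3 5 11)(7 10 13)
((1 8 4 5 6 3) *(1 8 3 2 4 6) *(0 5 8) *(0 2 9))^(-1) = (0 9 6 8 4 2 3 1 5)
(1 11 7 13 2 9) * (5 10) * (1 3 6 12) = (1 11 7 13 2 9 3 6 12)(5 10) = [0, 11, 9, 6, 4, 10, 12, 13, 8, 3, 5, 7, 1, 2]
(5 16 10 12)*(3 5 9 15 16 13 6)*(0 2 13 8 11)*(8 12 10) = [2, 1, 13, 5, 4, 12, 3, 7, 11, 15, 10, 0, 9, 6, 14, 16, 8] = (0 2 13 6 3 5 12 9 15 16 8 11)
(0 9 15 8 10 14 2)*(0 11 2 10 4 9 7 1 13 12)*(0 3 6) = (0 7 1 13 12 3 6)(2 11)(4 9 15 8)(10 14) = [7, 13, 11, 6, 9, 5, 0, 1, 4, 15, 14, 2, 3, 12, 10, 8]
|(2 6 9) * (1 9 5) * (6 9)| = |(1 6 5)(2 9)| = 6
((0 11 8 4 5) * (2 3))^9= ((0 11 8 4 5)(2 3))^9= (0 5 4 8 11)(2 3)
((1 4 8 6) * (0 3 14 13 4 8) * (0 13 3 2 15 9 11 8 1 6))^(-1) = (0 8 11 9 15 2)(3 14)(4 13)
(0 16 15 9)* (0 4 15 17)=(0 16 17)(4 15 9)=[16, 1, 2, 3, 15, 5, 6, 7, 8, 4, 10, 11, 12, 13, 14, 9, 17, 0]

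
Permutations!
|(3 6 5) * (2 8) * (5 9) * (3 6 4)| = 6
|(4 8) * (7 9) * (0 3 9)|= |(0 3 9 7)(4 8)|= 4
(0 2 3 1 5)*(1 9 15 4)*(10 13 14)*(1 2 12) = (0 12 1 5)(2 3 9 15 4)(10 13 14) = [12, 5, 3, 9, 2, 0, 6, 7, 8, 15, 13, 11, 1, 14, 10, 4]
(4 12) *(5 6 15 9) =[0, 1, 2, 3, 12, 6, 15, 7, 8, 5, 10, 11, 4, 13, 14, 9] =(4 12)(5 6 15 9)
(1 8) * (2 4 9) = (1 8)(2 4 9) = [0, 8, 4, 3, 9, 5, 6, 7, 1, 2]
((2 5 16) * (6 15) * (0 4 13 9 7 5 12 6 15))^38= ((0 4 13 9 7 5 16 2 12 6))^38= (0 12 16 7 13)(2 5 9 4 6)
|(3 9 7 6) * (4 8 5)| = |(3 9 7 6)(4 8 5)| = 12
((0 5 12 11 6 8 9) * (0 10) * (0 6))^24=((0 5 12 11)(6 8 9 10))^24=(12)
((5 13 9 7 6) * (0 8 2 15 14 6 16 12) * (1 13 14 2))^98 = ((0 8 1 13 9 7 16 12)(2 15)(5 14 6))^98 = (0 1 9 16)(5 6 14)(7 12 8 13)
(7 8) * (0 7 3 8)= [7, 1, 2, 8, 4, 5, 6, 0, 3]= (0 7)(3 8)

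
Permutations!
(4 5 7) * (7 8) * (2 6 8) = [0, 1, 6, 3, 5, 2, 8, 4, 7] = (2 6 8 7 4 5)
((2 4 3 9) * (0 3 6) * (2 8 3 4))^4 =((0 4 6)(3 9 8))^4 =(0 4 6)(3 9 8)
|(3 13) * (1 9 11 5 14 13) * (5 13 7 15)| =20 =|(1 9 11 13 3)(5 14 7 15)|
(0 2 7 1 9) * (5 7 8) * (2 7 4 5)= [7, 9, 8, 3, 5, 4, 6, 1, 2, 0]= (0 7 1 9)(2 8)(4 5)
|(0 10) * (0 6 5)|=4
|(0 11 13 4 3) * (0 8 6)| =7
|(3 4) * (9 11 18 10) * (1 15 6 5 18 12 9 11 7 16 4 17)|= 14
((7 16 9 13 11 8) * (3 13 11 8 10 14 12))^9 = ((3 13 8 7 16 9 11 10 14 12))^9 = (3 12 14 10 11 9 16 7 8 13)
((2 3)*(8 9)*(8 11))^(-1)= ((2 3)(8 9 11))^(-1)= (2 3)(8 11 9)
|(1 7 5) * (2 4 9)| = |(1 7 5)(2 4 9)| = 3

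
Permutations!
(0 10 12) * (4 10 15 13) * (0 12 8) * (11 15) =(0 11 15 13 4 10 8) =[11, 1, 2, 3, 10, 5, 6, 7, 0, 9, 8, 15, 12, 4, 14, 13]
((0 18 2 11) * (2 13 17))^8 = ((0 18 13 17 2 11))^8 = (0 13 2)(11 18 17)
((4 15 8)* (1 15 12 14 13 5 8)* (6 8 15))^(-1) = (1 15 5 13 14 12 4 8 6)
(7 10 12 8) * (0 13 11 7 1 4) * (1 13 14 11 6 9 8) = (0 14 11 7 10 12 1 4)(6 9 8 13) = [14, 4, 2, 3, 0, 5, 9, 10, 13, 8, 12, 7, 1, 6, 11]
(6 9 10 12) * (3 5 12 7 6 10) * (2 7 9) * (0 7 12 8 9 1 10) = (0 7 6 2 12)(1 10)(3 5 8 9) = [7, 10, 12, 5, 4, 8, 2, 6, 9, 3, 1, 11, 0]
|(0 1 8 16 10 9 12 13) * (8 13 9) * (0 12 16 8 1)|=6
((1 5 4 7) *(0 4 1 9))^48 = ((0 4 7 9)(1 5))^48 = (9)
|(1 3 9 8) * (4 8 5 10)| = 7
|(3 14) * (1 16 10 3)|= 5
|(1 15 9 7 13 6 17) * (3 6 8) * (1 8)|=|(1 15 9 7 13)(3 6 17 8)|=20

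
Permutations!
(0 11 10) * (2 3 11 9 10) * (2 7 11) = [9, 1, 3, 2, 4, 5, 6, 11, 8, 10, 0, 7] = (0 9 10)(2 3)(7 11)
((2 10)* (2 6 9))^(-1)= ((2 10 6 9))^(-1)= (2 9 6 10)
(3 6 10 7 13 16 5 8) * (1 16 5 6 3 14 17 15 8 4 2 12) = [0, 16, 12, 3, 2, 4, 10, 13, 14, 9, 7, 11, 1, 5, 17, 8, 6, 15] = (1 16 6 10 7 13 5 4 2 12)(8 14 17 15)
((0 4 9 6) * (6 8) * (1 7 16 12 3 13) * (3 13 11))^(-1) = (0 6 8 9 4)(1 13 12 16 7)(3 11)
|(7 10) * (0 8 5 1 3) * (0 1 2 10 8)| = 10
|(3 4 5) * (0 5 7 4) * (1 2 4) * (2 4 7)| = 12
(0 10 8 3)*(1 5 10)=(0 1 5 10 8 3)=[1, 5, 2, 0, 4, 10, 6, 7, 3, 9, 8]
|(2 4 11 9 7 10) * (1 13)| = 6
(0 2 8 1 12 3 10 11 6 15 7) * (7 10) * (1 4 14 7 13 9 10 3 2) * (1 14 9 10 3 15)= (15)(0 14 7)(1 12 2 8 4 9 3 13 10 11 6)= [14, 12, 8, 13, 9, 5, 1, 0, 4, 3, 11, 6, 2, 10, 7, 15]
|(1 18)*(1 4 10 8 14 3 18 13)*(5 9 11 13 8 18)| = |(1 8 14 3 5 9 11 13)(4 10 18)| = 24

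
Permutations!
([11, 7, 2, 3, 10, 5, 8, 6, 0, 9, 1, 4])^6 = [6, 4, 2, 3, 0, 5, 1, 10, 7, 9, 11, 8]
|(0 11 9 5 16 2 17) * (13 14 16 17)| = 20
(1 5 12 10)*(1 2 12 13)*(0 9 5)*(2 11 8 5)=(0 9 2 12 10 11 8 5 13 1)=[9, 0, 12, 3, 4, 13, 6, 7, 5, 2, 11, 8, 10, 1]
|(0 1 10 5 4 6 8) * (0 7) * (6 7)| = 6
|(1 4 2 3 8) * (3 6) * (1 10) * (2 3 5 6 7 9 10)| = 8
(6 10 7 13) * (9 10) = [0, 1, 2, 3, 4, 5, 9, 13, 8, 10, 7, 11, 12, 6] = (6 9 10 7 13)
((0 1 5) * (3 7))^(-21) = ((0 1 5)(3 7))^(-21) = (3 7)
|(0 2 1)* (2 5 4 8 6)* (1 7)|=8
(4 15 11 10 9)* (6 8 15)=[0, 1, 2, 3, 6, 5, 8, 7, 15, 4, 9, 10, 12, 13, 14, 11]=(4 6 8 15 11 10 9)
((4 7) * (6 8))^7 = (4 7)(6 8)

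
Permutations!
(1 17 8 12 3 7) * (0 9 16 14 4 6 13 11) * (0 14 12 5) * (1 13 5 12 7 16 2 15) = (0 9 2 15 1 17 8 12 3 16 7 13 11 14 4 6 5) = [9, 17, 15, 16, 6, 0, 5, 13, 12, 2, 10, 14, 3, 11, 4, 1, 7, 8]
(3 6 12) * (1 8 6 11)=[0, 8, 2, 11, 4, 5, 12, 7, 6, 9, 10, 1, 3]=(1 8 6 12 3 11)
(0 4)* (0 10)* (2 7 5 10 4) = (0 2 7 5 10) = [2, 1, 7, 3, 4, 10, 6, 5, 8, 9, 0]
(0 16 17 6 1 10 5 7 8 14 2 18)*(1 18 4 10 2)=(0 16 17 6 18)(1 2 4 10 5 7 8 14)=[16, 2, 4, 3, 10, 7, 18, 8, 14, 9, 5, 11, 12, 13, 1, 15, 17, 6, 0]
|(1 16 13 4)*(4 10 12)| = 6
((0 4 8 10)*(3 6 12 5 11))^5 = ((0 4 8 10)(3 6 12 5 11))^5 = (12)(0 4 8 10)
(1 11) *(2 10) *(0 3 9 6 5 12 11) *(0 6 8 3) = (1 6 5 12 11)(2 10)(3 9 8) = [0, 6, 10, 9, 4, 12, 5, 7, 3, 8, 2, 1, 11]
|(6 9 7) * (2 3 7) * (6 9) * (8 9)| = 5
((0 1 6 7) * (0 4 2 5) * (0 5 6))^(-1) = (0 1)(2 4 7 6)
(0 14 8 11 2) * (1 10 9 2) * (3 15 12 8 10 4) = (0 14 10 9 2)(1 4 3 15 12 8 11) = [14, 4, 0, 15, 3, 5, 6, 7, 11, 2, 9, 1, 8, 13, 10, 12]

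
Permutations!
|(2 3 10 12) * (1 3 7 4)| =|(1 3 10 12 2 7 4)| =7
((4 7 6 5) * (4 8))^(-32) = (4 5 7 8 6)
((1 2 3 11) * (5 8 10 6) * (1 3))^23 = (1 2)(3 11)(5 6 10 8)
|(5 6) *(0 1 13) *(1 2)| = |(0 2 1 13)(5 6)| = 4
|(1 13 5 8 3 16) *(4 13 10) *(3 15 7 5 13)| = |(1 10 4 3 16)(5 8 15 7)| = 20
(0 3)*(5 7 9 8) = (0 3)(5 7 9 8) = [3, 1, 2, 0, 4, 7, 6, 9, 5, 8]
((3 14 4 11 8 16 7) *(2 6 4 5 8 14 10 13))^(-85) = (2 13 10 3 7 16 8 5 14 11 4 6)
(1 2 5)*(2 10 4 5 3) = [0, 10, 3, 2, 5, 1, 6, 7, 8, 9, 4] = (1 10 4 5)(2 3)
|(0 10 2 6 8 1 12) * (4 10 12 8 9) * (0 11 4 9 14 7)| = |(0 12 11 4 10 2 6 14 7)(1 8)| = 18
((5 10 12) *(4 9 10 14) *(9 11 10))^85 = (4 11 10 12 5 14)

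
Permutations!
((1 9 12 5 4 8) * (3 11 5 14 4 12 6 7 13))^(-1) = ((1 9 6 7 13 3 11 5 12 14 4 8))^(-1) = (1 8 4 14 12 5 11 3 13 7 6 9)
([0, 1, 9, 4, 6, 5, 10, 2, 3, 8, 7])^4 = [0, 1, 4, 7, 2, 5, 9, 3, 10, 6, 8]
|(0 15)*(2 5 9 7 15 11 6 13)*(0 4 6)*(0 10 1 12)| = 40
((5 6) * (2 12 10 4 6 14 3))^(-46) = (2 10 6 14)(3 12 4 5) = ((2 12 10 4 6 5 14 3))^(-46)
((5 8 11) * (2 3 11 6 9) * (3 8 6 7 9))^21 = ((2 8 7 9)(3 11 5 6))^21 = (2 8 7 9)(3 11 5 6)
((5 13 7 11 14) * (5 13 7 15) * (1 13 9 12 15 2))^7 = ((1 13 2)(5 7 11 14 9 12 15))^7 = (15)(1 13 2)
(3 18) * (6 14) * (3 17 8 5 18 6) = [0, 1, 2, 6, 4, 18, 14, 7, 5, 9, 10, 11, 12, 13, 3, 15, 16, 8, 17] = (3 6 14)(5 18 17 8)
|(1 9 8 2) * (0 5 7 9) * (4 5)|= 8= |(0 4 5 7 9 8 2 1)|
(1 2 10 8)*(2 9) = [0, 9, 10, 3, 4, 5, 6, 7, 1, 2, 8] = (1 9 2 10 8)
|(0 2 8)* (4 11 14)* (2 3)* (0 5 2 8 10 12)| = |(0 3 8 5 2 10 12)(4 11 14)| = 21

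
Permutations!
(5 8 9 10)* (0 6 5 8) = (0 6 5)(8 9 10) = [6, 1, 2, 3, 4, 0, 5, 7, 9, 10, 8]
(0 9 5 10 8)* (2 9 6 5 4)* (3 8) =(0 6 5 10 3 8)(2 9 4) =[6, 1, 9, 8, 2, 10, 5, 7, 0, 4, 3]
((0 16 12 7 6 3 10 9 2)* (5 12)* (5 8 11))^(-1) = (0 2 9 10 3 6 7 12 5 11 8 16)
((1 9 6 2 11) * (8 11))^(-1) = (1 11 8 2 6 9)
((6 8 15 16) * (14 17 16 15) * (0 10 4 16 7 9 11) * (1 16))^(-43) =((0 10 4 1 16 6 8 14 17 7 9 11))^(-43) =(0 6 9 1 17 10 8 11 16 7 4 14)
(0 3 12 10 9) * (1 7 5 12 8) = (0 3 8 1 7 5 12 10 9) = [3, 7, 2, 8, 4, 12, 6, 5, 1, 0, 9, 11, 10]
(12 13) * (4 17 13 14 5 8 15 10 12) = (4 17 13)(5 8 15 10 12 14) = [0, 1, 2, 3, 17, 8, 6, 7, 15, 9, 12, 11, 14, 4, 5, 10, 16, 13]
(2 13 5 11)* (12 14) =(2 13 5 11)(12 14) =[0, 1, 13, 3, 4, 11, 6, 7, 8, 9, 10, 2, 14, 5, 12]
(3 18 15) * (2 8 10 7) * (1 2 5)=(1 2 8 10 7 5)(3 18 15)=[0, 2, 8, 18, 4, 1, 6, 5, 10, 9, 7, 11, 12, 13, 14, 3, 16, 17, 15]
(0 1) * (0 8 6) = (0 1 8 6) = [1, 8, 2, 3, 4, 5, 0, 7, 6]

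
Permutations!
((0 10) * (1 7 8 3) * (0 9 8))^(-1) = (0 7 1 3 8 9 10)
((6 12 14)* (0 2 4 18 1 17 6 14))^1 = (0 2 4 18 1 17 6 12)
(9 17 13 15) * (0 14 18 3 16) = (0 14 18 3 16)(9 17 13 15) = [14, 1, 2, 16, 4, 5, 6, 7, 8, 17, 10, 11, 12, 15, 18, 9, 0, 13, 3]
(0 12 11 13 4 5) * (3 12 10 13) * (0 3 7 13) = [10, 1, 2, 12, 5, 3, 6, 13, 8, 9, 0, 7, 11, 4] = (0 10)(3 12 11 7 13 4 5)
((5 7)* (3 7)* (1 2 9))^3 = (9)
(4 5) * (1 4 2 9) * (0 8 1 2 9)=(0 8 1 4 5 9 2)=[8, 4, 0, 3, 5, 9, 6, 7, 1, 2]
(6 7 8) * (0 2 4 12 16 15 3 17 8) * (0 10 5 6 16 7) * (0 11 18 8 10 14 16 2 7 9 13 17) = [7, 1, 4, 0, 12, 6, 11, 14, 2, 13, 5, 18, 9, 17, 16, 3, 15, 10, 8] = (0 7 14 16 15 3)(2 4 12 9 13 17 10 5 6 11 18 8)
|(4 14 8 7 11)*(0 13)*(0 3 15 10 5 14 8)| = 28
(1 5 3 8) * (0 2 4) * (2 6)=[6, 5, 4, 8, 0, 3, 2, 7, 1]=(0 6 2 4)(1 5 3 8)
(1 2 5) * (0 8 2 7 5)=(0 8 2)(1 7 5)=[8, 7, 0, 3, 4, 1, 6, 5, 2]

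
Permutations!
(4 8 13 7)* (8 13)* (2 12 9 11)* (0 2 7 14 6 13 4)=(0 2 12 9 11 7)(6 13 14)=[2, 1, 12, 3, 4, 5, 13, 0, 8, 11, 10, 7, 9, 14, 6]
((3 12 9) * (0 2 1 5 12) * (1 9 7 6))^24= (1 6 7 12 5)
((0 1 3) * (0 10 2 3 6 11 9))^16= ((0 1 6 11 9)(2 3 10))^16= (0 1 6 11 9)(2 3 10)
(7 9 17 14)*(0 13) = (0 13)(7 9 17 14) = [13, 1, 2, 3, 4, 5, 6, 9, 8, 17, 10, 11, 12, 0, 7, 15, 16, 14]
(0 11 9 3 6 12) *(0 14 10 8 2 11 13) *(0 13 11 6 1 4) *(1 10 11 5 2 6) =[5, 4, 1, 10, 0, 2, 12, 7, 6, 3, 8, 9, 14, 13, 11] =(0 5 2 1 4)(3 10 8 6 12 14 11 9)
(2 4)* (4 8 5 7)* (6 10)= (2 8 5 7 4)(6 10)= [0, 1, 8, 3, 2, 7, 10, 4, 5, 9, 6]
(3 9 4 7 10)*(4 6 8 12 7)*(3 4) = (3 9 6 8 12 7 10 4) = [0, 1, 2, 9, 3, 5, 8, 10, 12, 6, 4, 11, 7]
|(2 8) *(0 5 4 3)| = 4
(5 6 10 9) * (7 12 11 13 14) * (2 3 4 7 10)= [0, 1, 3, 4, 7, 6, 2, 12, 8, 5, 9, 13, 11, 14, 10]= (2 3 4 7 12 11 13 14 10 9 5 6)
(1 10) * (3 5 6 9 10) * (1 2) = (1 3 5 6 9 10 2) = [0, 3, 1, 5, 4, 6, 9, 7, 8, 10, 2]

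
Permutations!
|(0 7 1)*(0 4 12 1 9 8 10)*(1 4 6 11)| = |(0 7 9 8 10)(1 6 11)(4 12)| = 30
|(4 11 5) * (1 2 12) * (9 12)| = 12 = |(1 2 9 12)(4 11 5)|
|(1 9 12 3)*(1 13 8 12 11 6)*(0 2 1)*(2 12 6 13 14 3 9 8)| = |(0 12 9 11 13 2 1 8 6)(3 14)| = 18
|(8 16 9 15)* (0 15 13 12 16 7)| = 4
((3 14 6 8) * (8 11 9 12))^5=(3 12 11 14 8 9 6)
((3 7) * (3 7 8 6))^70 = ((3 8 6))^70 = (3 8 6)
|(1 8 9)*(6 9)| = 4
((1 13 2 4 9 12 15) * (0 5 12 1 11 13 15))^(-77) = ((0 5 12)(1 15 11 13 2 4 9))^(-77) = (15)(0 5 12)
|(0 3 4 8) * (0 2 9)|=6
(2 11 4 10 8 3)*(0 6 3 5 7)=(0 6 3 2 11 4 10 8 5 7)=[6, 1, 11, 2, 10, 7, 3, 0, 5, 9, 8, 4]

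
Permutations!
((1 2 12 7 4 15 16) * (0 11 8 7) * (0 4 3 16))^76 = (0 15 4 12 2 1 16 3 7 8 11)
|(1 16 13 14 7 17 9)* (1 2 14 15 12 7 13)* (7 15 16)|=|(1 7 17 9 2 14 13 16)(12 15)|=8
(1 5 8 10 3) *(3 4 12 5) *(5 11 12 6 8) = [0, 3, 2, 1, 6, 5, 8, 7, 10, 9, 4, 12, 11] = (1 3)(4 6 8 10)(11 12)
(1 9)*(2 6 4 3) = [0, 9, 6, 2, 3, 5, 4, 7, 8, 1] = (1 9)(2 6 4 3)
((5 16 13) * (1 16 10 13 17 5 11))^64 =(1 16 17 5 10 13 11)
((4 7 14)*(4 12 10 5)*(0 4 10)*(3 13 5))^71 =(0 4 7 14 12)(3 10 5 13) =((0 4 7 14 12)(3 13 5 10))^71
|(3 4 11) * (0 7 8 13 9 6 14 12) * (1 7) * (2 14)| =30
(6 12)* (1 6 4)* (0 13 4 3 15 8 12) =(0 13 4 1 6)(3 15 8 12) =[13, 6, 2, 15, 1, 5, 0, 7, 12, 9, 10, 11, 3, 4, 14, 8]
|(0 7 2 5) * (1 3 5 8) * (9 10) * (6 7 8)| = |(0 8 1 3 5)(2 6 7)(9 10)| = 30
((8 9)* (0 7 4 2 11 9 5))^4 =((0 7 4 2 11 9 8 5))^4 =(0 11)(2 5)(4 8)(7 9)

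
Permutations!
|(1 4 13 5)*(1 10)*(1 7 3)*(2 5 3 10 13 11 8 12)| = 18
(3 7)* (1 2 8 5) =(1 2 8 5)(3 7) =[0, 2, 8, 7, 4, 1, 6, 3, 5]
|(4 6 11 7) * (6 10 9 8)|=|(4 10 9 8 6 11 7)|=7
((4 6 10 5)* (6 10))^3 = (10) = ((4 10 5))^3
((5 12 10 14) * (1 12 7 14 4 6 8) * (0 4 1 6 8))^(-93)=(14)(0 6 8 4)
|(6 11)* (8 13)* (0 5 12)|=6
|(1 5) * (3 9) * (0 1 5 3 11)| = |(0 1 3 9 11)| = 5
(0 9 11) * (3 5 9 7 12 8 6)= (0 7 12 8 6 3 5 9 11)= [7, 1, 2, 5, 4, 9, 3, 12, 6, 11, 10, 0, 8]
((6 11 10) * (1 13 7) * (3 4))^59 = (1 7 13)(3 4)(6 10 11)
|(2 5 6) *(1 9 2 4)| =6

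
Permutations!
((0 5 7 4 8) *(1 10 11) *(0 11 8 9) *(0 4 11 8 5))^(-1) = (1 11 7 5 10)(4 9)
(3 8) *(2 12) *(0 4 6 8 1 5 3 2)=(0 4 6 8 2 12)(1 5 3)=[4, 5, 12, 1, 6, 3, 8, 7, 2, 9, 10, 11, 0]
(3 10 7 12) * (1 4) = (1 4)(3 10 7 12) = [0, 4, 2, 10, 1, 5, 6, 12, 8, 9, 7, 11, 3]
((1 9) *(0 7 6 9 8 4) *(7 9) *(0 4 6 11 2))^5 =((0 9 1 8 6 7 11 2))^5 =(0 7 1 2 6 9 11 8)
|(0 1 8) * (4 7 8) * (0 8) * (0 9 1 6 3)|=12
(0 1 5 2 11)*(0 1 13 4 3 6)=[13, 5, 11, 6, 3, 2, 0, 7, 8, 9, 10, 1, 12, 4]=(0 13 4 3 6)(1 5 2 11)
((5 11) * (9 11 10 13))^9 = (5 11 9 13 10)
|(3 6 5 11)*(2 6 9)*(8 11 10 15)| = 9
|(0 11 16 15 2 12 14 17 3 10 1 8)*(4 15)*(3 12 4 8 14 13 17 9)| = |(0 11 16 8)(1 14 9 3 10)(2 4 15)(12 13 17)| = 60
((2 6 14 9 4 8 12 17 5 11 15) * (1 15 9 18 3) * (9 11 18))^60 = (1 12 6 18 4 15 17 14 3 8 2 5 9)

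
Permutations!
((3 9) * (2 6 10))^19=(2 6 10)(3 9)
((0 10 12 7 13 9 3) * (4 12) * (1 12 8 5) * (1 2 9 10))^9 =((0 1 12 7 13 10 4 8 5 2 9 3))^9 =(0 2 4 7)(1 9 8 13)(3 5 10 12)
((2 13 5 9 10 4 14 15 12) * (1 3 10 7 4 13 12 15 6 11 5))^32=((15)(1 3 10 13)(2 12)(4 14 6 11 5 9 7))^32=(15)(4 5 14 9 6 7 11)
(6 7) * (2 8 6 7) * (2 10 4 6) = (2 8)(4 6 10) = [0, 1, 8, 3, 6, 5, 10, 7, 2, 9, 4]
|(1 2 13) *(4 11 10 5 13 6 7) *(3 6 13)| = |(1 2 13)(3 6 7 4 11 10 5)| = 21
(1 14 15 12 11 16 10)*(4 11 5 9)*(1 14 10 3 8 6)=(1 10 14 15 12 5 9 4 11 16 3 8 6)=[0, 10, 2, 8, 11, 9, 1, 7, 6, 4, 14, 16, 5, 13, 15, 12, 3]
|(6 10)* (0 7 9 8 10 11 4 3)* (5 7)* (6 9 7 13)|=21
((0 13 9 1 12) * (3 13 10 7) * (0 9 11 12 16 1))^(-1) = ((0 10 7 3 13 11 12 9)(1 16))^(-1) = (0 9 12 11 13 3 7 10)(1 16)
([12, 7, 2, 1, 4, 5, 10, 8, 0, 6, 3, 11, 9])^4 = [10, 12, 2, 0, 4, 5, 7, 9, 6, 1, 8, 11, 3]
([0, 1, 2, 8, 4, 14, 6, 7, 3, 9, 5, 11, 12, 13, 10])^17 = (3 8)(5 10 14)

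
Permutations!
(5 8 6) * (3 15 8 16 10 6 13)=(3 15 8 13)(5 16 10 6)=[0, 1, 2, 15, 4, 16, 5, 7, 13, 9, 6, 11, 12, 3, 14, 8, 10]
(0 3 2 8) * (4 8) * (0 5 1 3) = (1 3 2 4 8 5) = [0, 3, 4, 2, 8, 1, 6, 7, 5]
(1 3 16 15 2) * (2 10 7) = (1 3 16 15 10 7 2) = [0, 3, 1, 16, 4, 5, 6, 2, 8, 9, 7, 11, 12, 13, 14, 10, 15]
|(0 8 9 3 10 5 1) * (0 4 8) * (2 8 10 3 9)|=4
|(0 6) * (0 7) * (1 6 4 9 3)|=7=|(0 4 9 3 1 6 7)|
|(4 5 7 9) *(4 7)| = 2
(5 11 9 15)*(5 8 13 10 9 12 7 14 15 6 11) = (6 11 12 7 14 15 8 13 10 9) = [0, 1, 2, 3, 4, 5, 11, 14, 13, 6, 9, 12, 7, 10, 15, 8]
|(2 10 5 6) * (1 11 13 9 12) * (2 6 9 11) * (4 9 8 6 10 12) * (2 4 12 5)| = |(1 4 9 12)(2 5 8 6 10)(11 13)| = 20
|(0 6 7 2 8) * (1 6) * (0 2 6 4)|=6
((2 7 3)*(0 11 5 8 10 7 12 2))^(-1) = ((0 11 5 8 10 7 3)(2 12))^(-1) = (0 3 7 10 8 5 11)(2 12)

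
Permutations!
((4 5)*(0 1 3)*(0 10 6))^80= ((0 1 3 10 6)(4 5))^80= (10)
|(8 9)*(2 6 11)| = 6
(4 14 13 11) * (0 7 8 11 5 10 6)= (0 7 8 11 4 14 13 5 10 6)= [7, 1, 2, 3, 14, 10, 0, 8, 11, 9, 6, 4, 12, 5, 13]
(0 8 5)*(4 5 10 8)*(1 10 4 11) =(0 11 1 10 8 4 5) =[11, 10, 2, 3, 5, 0, 6, 7, 4, 9, 8, 1]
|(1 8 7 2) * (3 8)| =|(1 3 8 7 2)| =5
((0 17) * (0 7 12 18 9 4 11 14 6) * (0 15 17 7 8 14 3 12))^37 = ((0 7)(3 12 18 9 4 11)(6 15 17 8 14))^37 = (0 7)(3 12 18 9 4 11)(6 17 14 15 8)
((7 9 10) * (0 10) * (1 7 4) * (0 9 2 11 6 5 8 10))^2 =(1 2 6 8 4 7 11 5 10)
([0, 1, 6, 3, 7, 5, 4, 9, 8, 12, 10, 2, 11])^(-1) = [0, 1, 11, 3, 6, 5, 2, 4, 8, 7, 10, 12, 9]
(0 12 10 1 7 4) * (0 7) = (0 12 10 1)(4 7) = [12, 0, 2, 3, 7, 5, 6, 4, 8, 9, 1, 11, 10]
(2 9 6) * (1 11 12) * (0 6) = (0 6 2 9)(1 11 12) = [6, 11, 9, 3, 4, 5, 2, 7, 8, 0, 10, 12, 1]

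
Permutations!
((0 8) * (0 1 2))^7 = (0 2 1 8)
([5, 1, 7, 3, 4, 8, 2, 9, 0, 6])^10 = (0 5 8)(2 9)(6 7)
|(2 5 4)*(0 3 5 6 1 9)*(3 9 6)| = 4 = |(0 9)(1 6)(2 3 5 4)|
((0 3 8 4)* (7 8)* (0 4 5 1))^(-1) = (0 1 5 8 7 3)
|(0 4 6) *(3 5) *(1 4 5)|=|(0 5 3 1 4 6)|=6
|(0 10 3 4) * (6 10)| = 5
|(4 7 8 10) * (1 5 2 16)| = 4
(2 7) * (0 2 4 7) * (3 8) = [2, 1, 0, 8, 7, 5, 6, 4, 3] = (0 2)(3 8)(4 7)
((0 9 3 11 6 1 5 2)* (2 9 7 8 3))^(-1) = ((0 7 8 3 11 6 1 5 9 2))^(-1) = (0 2 9 5 1 6 11 3 8 7)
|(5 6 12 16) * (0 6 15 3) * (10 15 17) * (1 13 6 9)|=12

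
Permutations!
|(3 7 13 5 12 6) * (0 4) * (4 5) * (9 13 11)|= 10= |(0 5 12 6 3 7 11 9 13 4)|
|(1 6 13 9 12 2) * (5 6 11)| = |(1 11 5 6 13 9 12 2)| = 8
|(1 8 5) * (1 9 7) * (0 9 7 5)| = |(0 9 5 7 1 8)| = 6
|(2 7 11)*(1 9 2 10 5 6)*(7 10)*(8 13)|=|(1 9 2 10 5 6)(7 11)(8 13)|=6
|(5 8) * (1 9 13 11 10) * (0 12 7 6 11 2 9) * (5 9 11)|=12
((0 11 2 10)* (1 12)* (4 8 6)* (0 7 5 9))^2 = (12)(0 2 7 9 11 10 5)(4 6 8)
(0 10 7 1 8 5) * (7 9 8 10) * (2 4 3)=(0 7 1 10 9 8 5)(2 4 3)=[7, 10, 4, 2, 3, 0, 6, 1, 5, 8, 9]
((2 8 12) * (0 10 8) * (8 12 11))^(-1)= ((0 10 12 2)(8 11))^(-1)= (0 2 12 10)(8 11)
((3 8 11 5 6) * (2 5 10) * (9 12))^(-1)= ((2 5 6 3 8 11 10)(9 12))^(-1)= (2 10 11 8 3 6 5)(9 12)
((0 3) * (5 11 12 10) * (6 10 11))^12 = ((0 3)(5 6 10)(11 12))^12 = (12)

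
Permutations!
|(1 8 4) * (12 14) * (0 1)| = |(0 1 8 4)(12 14)| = 4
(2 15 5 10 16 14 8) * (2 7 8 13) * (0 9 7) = (0 9 7 8)(2 15 5 10 16 14 13) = [9, 1, 15, 3, 4, 10, 6, 8, 0, 7, 16, 11, 12, 2, 13, 5, 14]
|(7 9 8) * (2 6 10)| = 3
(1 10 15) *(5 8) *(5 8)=(1 10 15)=[0, 10, 2, 3, 4, 5, 6, 7, 8, 9, 15, 11, 12, 13, 14, 1]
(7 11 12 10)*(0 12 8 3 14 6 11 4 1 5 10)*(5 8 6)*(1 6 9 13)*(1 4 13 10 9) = (0 12)(1 8 3 14 5 9 10 7 13 4 6 11) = [12, 8, 2, 14, 6, 9, 11, 13, 3, 10, 7, 1, 0, 4, 5]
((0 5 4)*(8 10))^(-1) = (0 4 5)(8 10)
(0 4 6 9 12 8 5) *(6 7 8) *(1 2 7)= [4, 2, 7, 3, 1, 0, 9, 8, 5, 12, 10, 11, 6]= (0 4 1 2 7 8 5)(6 9 12)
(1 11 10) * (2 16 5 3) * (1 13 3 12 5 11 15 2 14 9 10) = (1 15 2 16 11)(3 14 9 10 13)(5 12) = [0, 15, 16, 14, 4, 12, 6, 7, 8, 10, 13, 1, 5, 3, 9, 2, 11]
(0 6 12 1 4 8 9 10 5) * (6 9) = [9, 4, 2, 3, 8, 0, 12, 7, 6, 10, 5, 11, 1] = (0 9 10 5)(1 4 8 6 12)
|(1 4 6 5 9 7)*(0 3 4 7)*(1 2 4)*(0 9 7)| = 15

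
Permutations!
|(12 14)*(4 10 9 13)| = 4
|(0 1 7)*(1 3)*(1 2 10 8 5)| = 8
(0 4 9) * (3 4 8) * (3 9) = (0 8 9)(3 4) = [8, 1, 2, 4, 3, 5, 6, 7, 9, 0]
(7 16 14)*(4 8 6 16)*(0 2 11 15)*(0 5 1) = (0 2 11 15 5 1)(4 8 6 16 14 7) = [2, 0, 11, 3, 8, 1, 16, 4, 6, 9, 10, 15, 12, 13, 7, 5, 14]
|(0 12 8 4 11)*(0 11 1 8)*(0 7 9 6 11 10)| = |(0 12 7 9 6 11 10)(1 8 4)| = 21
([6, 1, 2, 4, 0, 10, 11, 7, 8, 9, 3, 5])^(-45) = (0 10 6 3 11 4 5)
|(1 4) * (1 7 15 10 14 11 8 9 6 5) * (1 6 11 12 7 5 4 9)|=60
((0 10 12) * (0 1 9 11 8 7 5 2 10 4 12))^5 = ((0 4 12 1 9 11 8 7 5 2 10))^5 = (0 11 10 9 2 1 5 12 7 4 8)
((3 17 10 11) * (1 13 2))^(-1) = ((1 13 2)(3 17 10 11))^(-1) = (1 2 13)(3 11 10 17)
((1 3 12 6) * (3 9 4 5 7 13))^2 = ((1 9 4 5 7 13 3 12 6))^2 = (1 4 7 3 6 9 5 13 12)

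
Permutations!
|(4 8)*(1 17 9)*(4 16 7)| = |(1 17 9)(4 8 16 7)| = 12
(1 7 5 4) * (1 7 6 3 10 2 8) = (1 6 3 10 2 8)(4 7 5) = [0, 6, 8, 10, 7, 4, 3, 5, 1, 9, 2]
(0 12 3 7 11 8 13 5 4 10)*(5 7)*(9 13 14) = [12, 1, 2, 5, 10, 4, 6, 11, 14, 13, 0, 8, 3, 7, 9] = (0 12 3 5 4 10)(7 11 8 14 9 13)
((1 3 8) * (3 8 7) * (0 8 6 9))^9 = ((0 8 1 6 9)(3 7))^9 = (0 9 6 1 8)(3 7)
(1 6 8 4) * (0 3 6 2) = [3, 2, 0, 6, 1, 5, 8, 7, 4] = (0 3 6 8 4 1 2)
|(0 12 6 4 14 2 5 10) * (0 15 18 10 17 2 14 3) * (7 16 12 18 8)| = 33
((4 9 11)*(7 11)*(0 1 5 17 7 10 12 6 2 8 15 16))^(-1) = ((0 1 5 17 7 11 4 9 10 12 6 2 8 15 16))^(-1) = (0 16 15 8 2 6 12 10 9 4 11 7 17 5 1)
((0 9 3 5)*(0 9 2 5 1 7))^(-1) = (0 7 1 3 9 5 2)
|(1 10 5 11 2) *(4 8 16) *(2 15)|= 6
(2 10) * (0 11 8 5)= [11, 1, 10, 3, 4, 0, 6, 7, 5, 9, 2, 8]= (0 11 8 5)(2 10)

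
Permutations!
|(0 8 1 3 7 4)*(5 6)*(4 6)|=|(0 8 1 3 7 6 5 4)|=8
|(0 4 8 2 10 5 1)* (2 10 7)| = 6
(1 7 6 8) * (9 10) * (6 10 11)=(1 7 10 9 11 6 8)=[0, 7, 2, 3, 4, 5, 8, 10, 1, 11, 9, 6]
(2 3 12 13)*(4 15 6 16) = (2 3 12 13)(4 15 6 16) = [0, 1, 3, 12, 15, 5, 16, 7, 8, 9, 10, 11, 13, 2, 14, 6, 4]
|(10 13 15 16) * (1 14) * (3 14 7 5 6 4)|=|(1 7 5 6 4 3 14)(10 13 15 16)|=28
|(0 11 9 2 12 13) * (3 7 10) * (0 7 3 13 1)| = 6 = |(0 11 9 2 12 1)(7 10 13)|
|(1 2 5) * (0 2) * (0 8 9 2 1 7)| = 7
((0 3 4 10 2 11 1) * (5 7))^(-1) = (0 1 11 2 10 4 3)(5 7)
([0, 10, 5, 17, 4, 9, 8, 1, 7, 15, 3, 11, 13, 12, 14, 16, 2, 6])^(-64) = (1 7 8 6 17 3 10)(2 5 9 15 16)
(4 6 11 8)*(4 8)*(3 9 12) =(3 9 12)(4 6 11) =[0, 1, 2, 9, 6, 5, 11, 7, 8, 12, 10, 4, 3]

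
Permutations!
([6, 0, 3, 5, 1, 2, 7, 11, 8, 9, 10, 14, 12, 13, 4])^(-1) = (0 1 4 14 11 7 6)(2 5 3)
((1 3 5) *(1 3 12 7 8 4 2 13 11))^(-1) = (1 11 13 2 4 8 7 12)(3 5)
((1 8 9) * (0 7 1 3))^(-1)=(0 3 9 8 1 7)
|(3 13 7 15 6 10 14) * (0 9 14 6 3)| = 12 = |(0 9 14)(3 13 7 15)(6 10)|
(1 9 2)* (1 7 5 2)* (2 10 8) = (1 9)(2 7 5 10 8) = [0, 9, 7, 3, 4, 10, 6, 5, 2, 1, 8]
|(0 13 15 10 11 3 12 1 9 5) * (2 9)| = 11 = |(0 13 15 10 11 3 12 1 2 9 5)|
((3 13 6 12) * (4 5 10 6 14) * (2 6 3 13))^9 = (14)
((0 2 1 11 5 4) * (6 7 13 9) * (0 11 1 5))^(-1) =((0 2 5 4 11)(6 7 13 9))^(-1) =(0 11 4 5 2)(6 9 13 7)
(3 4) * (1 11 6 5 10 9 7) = (1 11 6 5 10 9 7)(3 4) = [0, 11, 2, 4, 3, 10, 5, 1, 8, 7, 9, 6]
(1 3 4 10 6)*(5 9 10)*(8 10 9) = (1 3 4 5 8 10 6) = [0, 3, 2, 4, 5, 8, 1, 7, 10, 9, 6]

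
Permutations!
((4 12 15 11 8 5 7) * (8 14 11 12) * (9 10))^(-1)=(4 7 5 8)(9 10)(11 14)(12 15)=((4 8 5 7)(9 10)(11 14)(12 15))^(-1)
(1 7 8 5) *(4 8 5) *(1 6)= (1 7 5 6)(4 8)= [0, 7, 2, 3, 8, 6, 1, 5, 4]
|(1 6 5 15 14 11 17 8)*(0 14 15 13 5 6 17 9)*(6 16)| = 12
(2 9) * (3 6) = (2 9)(3 6) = [0, 1, 9, 6, 4, 5, 3, 7, 8, 2]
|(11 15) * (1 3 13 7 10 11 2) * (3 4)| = |(1 4 3 13 7 10 11 15 2)| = 9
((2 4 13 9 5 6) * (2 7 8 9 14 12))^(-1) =((2 4 13 14 12)(5 6 7 8 9))^(-1) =(2 12 14 13 4)(5 9 8 7 6)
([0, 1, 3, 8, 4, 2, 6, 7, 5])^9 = (2 3 8 5)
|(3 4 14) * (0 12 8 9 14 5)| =8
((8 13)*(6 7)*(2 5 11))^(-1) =(2 11 5)(6 7)(8 13)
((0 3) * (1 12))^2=(12)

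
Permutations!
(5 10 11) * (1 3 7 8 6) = (1 3 7 8 6)(5 10 11) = [0, 3, 2, 7, 4, 10, 1, 8, 6, 9, 11, 5]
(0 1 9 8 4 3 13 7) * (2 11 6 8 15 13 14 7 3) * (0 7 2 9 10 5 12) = (0 1 10 5 12)(2 11 6 8 4 9 15 13 3 14) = [1, 10, 11, 14, 9, 12, 8, 7, 4, 15, 5, 6, 0, 3, 2, 13]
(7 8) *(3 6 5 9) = (3 6 5 9)(7 8) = [0, 1, 2, 6, 4, 9, 5, 8, 7, 3]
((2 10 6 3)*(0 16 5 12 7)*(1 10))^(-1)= ((0 16 5 12 7)(1 10 6 3 2))^(-1)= (0 7 12 5 16)(1 2 3 6 10)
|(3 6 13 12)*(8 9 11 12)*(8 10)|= 8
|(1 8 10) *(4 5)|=|(1 8 10)(4 5)|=6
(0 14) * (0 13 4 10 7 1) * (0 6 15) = (0 14 13 4 10 7 1 6 15) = [14, 6, 2, 3, 10, 5, 15, 1, 8, 9, 7, 11, 12, 4, 13, 0]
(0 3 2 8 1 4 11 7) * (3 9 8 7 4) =(0 9 8 1 3 2 7)(4 11) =[9, 3, 7, 2, 11, 5, 6, 0, 1, 8, 10, 4]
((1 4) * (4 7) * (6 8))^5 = ((1 7 4)(6 8))^5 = (1 4 7)(6 8)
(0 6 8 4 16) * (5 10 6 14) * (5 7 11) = [14, 1, 2, 3, 16, 10, 8, 11, 4, 9, 6, 5, 12, 13, 7, 15, 0] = (0 14 7 11 5 10 6 8 4 16)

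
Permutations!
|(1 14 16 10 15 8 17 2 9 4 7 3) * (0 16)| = |(0 16 10 15 8 17 2 9 4 7 3 1 14)| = 13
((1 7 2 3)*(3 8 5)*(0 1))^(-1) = ((0 1 7 2 8 5 3))^(-1) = (0 3 5 8 2 7 1)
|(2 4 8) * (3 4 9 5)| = |(2 9 5 3 4 8)| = 6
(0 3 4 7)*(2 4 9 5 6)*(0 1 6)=[3, 6, 4, 9, 7, 0, 2, 1, 8, 5]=(0 3 9 5)(1 6 2 4 7)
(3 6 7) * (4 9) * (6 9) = (3 9 4 6 7) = [0, 1, 2, 9, 6, 5, 7, 3, 8, 4]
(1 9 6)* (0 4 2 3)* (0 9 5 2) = (0 4)(1 5 2 3 9 6) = [4, 5, 3, 9, 0, 2, 1, 7, 8, 6]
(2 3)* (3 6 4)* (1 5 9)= (1 5 9)(2 6 4 3)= [0, 5, 6, 2, 3, 9, 4, 7, 8, 1]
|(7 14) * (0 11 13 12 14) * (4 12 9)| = |(0 11 13 9 4 12 14 7)| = 8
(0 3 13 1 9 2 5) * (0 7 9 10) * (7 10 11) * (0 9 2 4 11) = (0 3 13 1)(2 5 10 9 4 11 7) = [3, 0, 5, 13, 11, 10, 6, 2, 8, 4, 9, 7, 12, 1]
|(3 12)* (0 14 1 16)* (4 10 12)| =4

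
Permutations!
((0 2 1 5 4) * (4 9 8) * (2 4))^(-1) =((0 4)(1 5 9 8 2))^(-1) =(0 4)(1 2 8 9 5)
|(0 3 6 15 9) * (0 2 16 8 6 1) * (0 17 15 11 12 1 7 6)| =|(0 3 7 6 11 12 1 17 15 9 2 16 8)| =13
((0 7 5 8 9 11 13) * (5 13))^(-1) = ((0 7 13)(5 8 9 11))^(-1) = (0 13 7)(5 11 9 8)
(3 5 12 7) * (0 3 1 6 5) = [3, 6, 2, 0, 4, 12, 5, 1, 8, 9, 10, 11, 7] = (0 3)(1 6 5 12 7)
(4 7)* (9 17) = (4 7)(9 17) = [0, 1, 2, 3, 7, 5, 6, 4, 8, 17, 10, 11, 12, 13, 14, 15, 16, 9]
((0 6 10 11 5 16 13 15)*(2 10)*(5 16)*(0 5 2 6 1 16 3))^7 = (0 10 15 1 11 5 16 3 2 13)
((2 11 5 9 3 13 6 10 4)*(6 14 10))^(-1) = (2 4 10 14 13 3 9 5 11)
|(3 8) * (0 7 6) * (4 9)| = |(0 7 6)(3 8)(4 9)| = 6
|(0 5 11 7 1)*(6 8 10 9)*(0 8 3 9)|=21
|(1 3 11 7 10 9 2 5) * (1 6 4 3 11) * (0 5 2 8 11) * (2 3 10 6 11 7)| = |(0 5 11 2 3 1)(4 10 9 8 7 6)| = 6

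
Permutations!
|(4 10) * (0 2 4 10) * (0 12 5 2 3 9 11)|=|(0 3 9 11)(2 4 12 5)|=4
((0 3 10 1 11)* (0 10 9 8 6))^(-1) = (0 6 8 9 3)(1 10 11)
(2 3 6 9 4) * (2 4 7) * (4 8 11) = (2 3 6 9 7)(4 8 11) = [0, 1, 3, 6, 8, 5, 9, 2, 11, 7, 10, 4]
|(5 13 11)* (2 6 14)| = |(2 6 14)(5 13 11)| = 3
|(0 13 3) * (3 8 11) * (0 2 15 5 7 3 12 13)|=20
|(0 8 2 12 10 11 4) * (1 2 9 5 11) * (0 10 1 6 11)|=|(0 8 9 5)(1 2 12)(4 10 6 11)|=12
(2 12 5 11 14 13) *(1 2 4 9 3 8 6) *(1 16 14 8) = (1 2 12 5 11 8 6 16 14 13 4 9 3) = [0, 2, 12, 1, 9, 11, 16, 7, 6, 3, 10, 8, 5, 4, 13, 15, 14]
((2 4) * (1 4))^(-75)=(4)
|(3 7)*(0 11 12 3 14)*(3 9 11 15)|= |(0 15 3 7 14)(9 11 12)|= 15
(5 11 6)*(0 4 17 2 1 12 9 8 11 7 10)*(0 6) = (0 4 17 2 1 12 9 8 11)(5 7 10 6) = [4, 12, 1, 3, 17, 7, 5, 10, 11, 8, 6, 0, 9, 13, 14, 15, 16, 2]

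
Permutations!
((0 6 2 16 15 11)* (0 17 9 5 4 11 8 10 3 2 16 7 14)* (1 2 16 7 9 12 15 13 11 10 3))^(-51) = (0 6 7 14)(1 5)(2 4)(3 12 13 8 17 16 15 11)(9 10)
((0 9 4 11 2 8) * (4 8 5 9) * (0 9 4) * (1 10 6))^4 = ((1 10 6)(2 5 4 11)(8 9))^4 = (11)(1 10 6)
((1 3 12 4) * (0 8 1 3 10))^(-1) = (0 10 1 8)(3 4 12)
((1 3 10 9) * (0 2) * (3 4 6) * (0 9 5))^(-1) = ((0 2 9 1 4 6 3 10 5))^(-1) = (0 5 10 3 6 4 1 9 2)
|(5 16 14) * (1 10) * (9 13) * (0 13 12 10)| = 6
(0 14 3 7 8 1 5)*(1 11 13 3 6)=[14, 5, 2, 7, 4, 0, 1, 8, 11, 9, 10, 13, 12, 3, 6]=(0 14 6 1 5)(3 7 8 11 13)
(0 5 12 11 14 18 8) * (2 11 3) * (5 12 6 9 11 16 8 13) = (0 12 3 2 16 8)(5 6 9 11 14 18 13) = [12, 1, 16, 2, 4, 6, 9, 7, 0, 11, 10, 14, 3, 5, 18, 15, 8, 17, 13]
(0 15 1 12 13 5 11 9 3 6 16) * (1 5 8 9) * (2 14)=(0 15 5 11 1 12 13 8 9 3 6 16)(2 14)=[15, 12, 14, 6, 4, 11, 16, 7, 9, 3, 10, 1, 13, 8, 2, 5, 0]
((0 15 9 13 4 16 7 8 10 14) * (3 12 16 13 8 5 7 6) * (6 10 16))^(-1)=((0 15 9 8 16 10 14)(3 12 6)(4 13)(5 7))^(-1)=(0 14 10 16 8 9 15)(3 6 12)(4 13)(5 7)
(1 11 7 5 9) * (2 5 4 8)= (1 11 7 4 8 2 5 9)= [0, 11, 5, 3, 8, 9, 6, 4, 2, 1, 10, 7]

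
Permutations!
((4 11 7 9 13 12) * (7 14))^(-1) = (4 12 13 9 7 14 11)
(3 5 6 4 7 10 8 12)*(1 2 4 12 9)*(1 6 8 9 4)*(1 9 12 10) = (1 2 9 6 10 12 3 5 8 4 7) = [0, 2, 9, 5, 7, 8, 10, 1, 4, 6, 12, 11, 3]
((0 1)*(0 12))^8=((0 1 12))^8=(0 12 1)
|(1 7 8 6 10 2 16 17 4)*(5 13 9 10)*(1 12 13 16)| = |(1 7 8 6 5 16 17 4 12 13 9 10 2)| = 13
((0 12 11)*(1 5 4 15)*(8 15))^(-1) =((0 12 11)(1 5 4 8 15))^(-1) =(0 11 12)(1 15 8 4 5)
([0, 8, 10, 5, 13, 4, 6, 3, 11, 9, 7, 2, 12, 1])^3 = [0, 2, 3, 13, 8, 1, 6, 4, 10, 9, 5, 7, 12, 11]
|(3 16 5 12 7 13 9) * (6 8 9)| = 9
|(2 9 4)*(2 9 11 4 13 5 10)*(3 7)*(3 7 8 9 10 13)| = |(2 11 4 10)(3 8 9)(5 13)| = 12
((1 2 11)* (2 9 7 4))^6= (11)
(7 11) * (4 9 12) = [0, 1, 2, 3, 9, 5, 6, 11, 8, 12, 10, 7, 4] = (4 9 12)(7 11)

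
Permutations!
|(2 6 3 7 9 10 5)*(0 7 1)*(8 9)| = 10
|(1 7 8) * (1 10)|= |(1 7 8 10)|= 4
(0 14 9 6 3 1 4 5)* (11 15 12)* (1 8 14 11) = (0 11 15 12 1 4 5)(3 8 14 9 6) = [11, 4, 2, 8, 5, 0, 3, 7, 14, 6, 10, 15, 1, 13, 9, 12]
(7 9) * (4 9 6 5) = (4 9 7 6 5) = [0, 1, 2, 3, 9, 4, 5, 6, 8, 7]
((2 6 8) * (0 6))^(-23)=((0 6 8 2))^(-23)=(0 6 8 2)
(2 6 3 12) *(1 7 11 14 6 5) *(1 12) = (1 7 11 14 6 3)(2 5 12) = [0, 7, 5, 1, 4, 12, 3, 11, 8, 9, 10, 14, 2, 13, 6]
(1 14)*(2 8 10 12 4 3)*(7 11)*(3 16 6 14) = [0, 3, 8, 2, 16, 5, 14, 11, 10, 9, 12, 7, 4, 13, 1, 15, 6] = (1 3 2 8 10 12 4 16 6 14)(7 11)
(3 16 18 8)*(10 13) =(3 16 18 8)(10 13) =[0, 1, 2, 16, 4, 5, 6, 7, 3, 9, 13, 11, 12, 10, 14, 15, 18, 17, 8]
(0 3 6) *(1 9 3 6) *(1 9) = (0 6)(3 9) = [6, 1, 2, 9, 4, 5, 0, 7, 8, 3]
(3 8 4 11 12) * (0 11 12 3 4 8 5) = (0 11 3 5)(4 12) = [11, 1, 2, 5, 12, 0, 6, 7, 8, 9, 10, 3, 4]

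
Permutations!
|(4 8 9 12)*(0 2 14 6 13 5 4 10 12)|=18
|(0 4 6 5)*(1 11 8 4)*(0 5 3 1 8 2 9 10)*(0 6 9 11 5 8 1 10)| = 6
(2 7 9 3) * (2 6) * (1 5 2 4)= (1 5 2 7 9 3 6 4)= [0, 5, 7, 6, 1, 2, 4, 9, 8, 3]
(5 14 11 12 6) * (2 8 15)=(2 8 15)(5 14 11 12 6)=[0, 1, 8, 3, 4, 14, 5, 7, 15, 9, 10, 12, 6, 13, 11, 2]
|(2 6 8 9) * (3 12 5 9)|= 7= |(2 6 8 3 12 5 9)|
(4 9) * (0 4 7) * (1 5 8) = [4, 5, 2, 3, 9, 8, 6, 0, 1, 7] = (0 4 9 7)(1 5 8)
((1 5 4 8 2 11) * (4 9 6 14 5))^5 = ((1 4 8 2 11)(5 9 6 14))^5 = (5 9 6 14)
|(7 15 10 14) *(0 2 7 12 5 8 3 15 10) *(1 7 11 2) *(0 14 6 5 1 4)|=10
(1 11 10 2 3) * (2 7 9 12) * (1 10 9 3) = (1 11 9 12 2)(3 10 7) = [0, 11, 1, 10, 4, 5, 6, 3, 8, 12, 7, 9, 2]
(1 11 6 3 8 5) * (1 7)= (1 11 6 3 8 5 7)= [0, 11, 2, 8, 4, 7, 3, 1, 5, 9, 10, 6]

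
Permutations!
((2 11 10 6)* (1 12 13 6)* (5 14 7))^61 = (1 11 6 12 10 2 13)(5 14 7)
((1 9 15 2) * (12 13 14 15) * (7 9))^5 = ((1 7 9 12 13 14 15 2))^5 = (1 14 9 2 13 7 15 12)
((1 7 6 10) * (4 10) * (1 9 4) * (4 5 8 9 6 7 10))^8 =(1 6 10)(5 9 8)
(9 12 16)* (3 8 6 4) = (3 8 6 4)(9 12 16) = [0, 1, 2, 8, 3, 5, 4, 7, 6, 12, 10, 11, 16, 13, 14, 15, 9]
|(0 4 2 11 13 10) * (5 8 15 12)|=12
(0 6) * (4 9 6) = (0 4 9 6) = [4, 1, 2, 3, 9, 5, 0, 7, 8, 6]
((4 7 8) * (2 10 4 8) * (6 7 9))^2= ((2 10 4 9 6 7))^2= (2 4 6)(7 10 9)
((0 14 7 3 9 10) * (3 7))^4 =(0 10 9 3 14)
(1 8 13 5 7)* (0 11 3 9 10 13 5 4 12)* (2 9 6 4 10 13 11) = (0 2 9 13 10 11 3 6 4 12)(1 8 5 7) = [2, 8, 9, 6, 12, 7, 4, 1, 5, 13, 11, 3, 0, 10]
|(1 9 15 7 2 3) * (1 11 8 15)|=|(1 9)(2 3 11 8 15 7)|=6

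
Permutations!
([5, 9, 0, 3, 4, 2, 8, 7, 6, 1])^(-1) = [2, 9, 5, 3, 4, 0, 8, 7, 6, 1]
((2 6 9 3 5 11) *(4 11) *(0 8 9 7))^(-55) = ((0 8 9 3 5 4 11 2 6 7))^(-55) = (0 4)(2 9)(3 6)(5 7)(8 11)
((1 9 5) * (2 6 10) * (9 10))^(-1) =((1 10 2 6 9 5))^(-1) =(1 5 9 6 2 10)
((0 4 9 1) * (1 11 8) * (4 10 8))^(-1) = ((0 10 8 1)(4 9 11))^(-1) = (0 1 8 10)(4 11 9)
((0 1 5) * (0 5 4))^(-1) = ((5)(0 1 4))^(-1) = (5)(0 4 1)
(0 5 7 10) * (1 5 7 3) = (0 7 10)(1 5 3) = [7, 5, 2, 1, 4, 3, 6, 10, 8, 9, 0]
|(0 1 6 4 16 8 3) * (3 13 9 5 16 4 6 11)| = 20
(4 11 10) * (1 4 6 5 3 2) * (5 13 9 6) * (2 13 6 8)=(1 4 11 10 5 3 13 9 8 2)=[0, 4, 1, 13, 11, 3, 6, 7, 2, 8, 5, 10, 12, 9]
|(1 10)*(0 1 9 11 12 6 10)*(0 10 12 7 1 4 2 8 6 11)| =|(0 4 2 8 6 12 11 7 1 10 9)| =11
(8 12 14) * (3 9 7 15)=(3 9 7 15)(8 12 14)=[0, 1, 2, 9, 4, 5, 6, 15, 12, 7, 10, 11, 14, 13, 8, 3]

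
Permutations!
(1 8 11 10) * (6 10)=(1 8 11 6 10)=[0, 8, 2, 3, 4, 5, 10, 7, 11, 9, 1, 6]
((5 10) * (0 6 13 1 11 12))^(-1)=((0 6 13 1 11 12)(5 10))^(-1)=(0 12 11 1 13 6)(5 10)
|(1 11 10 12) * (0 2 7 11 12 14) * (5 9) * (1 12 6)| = 6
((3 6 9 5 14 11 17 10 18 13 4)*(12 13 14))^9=((3 6 9 5 12 13 4)(10 18 14 11 17))^9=(3 9 12 4 6 5 13)(10 17 11 14 18)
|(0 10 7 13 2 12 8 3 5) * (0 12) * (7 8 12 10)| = 4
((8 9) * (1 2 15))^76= ((1 2 15)(8 9))^76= (1 2 15)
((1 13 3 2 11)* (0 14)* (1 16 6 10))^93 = ((0 14)(1 13 3 2 11 16 6 10))^93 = (0 14)(1 16 3 10 11 13 6 2)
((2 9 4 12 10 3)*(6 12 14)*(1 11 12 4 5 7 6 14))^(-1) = ((14)(1 11 12 10 3 2 9 5 7 6 4))^(-1) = (14)(1 4 6 7 5 9 2 3 10 12 11)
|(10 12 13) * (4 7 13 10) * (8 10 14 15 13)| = |(4 7 8 10 12 14 15 13)| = 8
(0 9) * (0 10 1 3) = [9, 3, 2, 0, 4, 5, 6, 7, 8, 10, 1] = (0 9 10 1 3)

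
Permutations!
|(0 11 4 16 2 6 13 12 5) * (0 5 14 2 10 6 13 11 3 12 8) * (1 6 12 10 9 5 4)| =|(0 3 10 12 14 2 13 8)(1 6 11)(4 16 9 5)| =24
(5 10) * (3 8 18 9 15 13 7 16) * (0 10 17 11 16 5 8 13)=(0 10 8 18 9 15)(3 13 7 5 17 11 16)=[10, 1, 2, 13, 4, 17, 6, 5, 18, 15, 8, 16, 12, 7, 14, 0, 3, 11, 9]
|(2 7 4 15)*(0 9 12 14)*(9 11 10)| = |(0 11 10 9 12 14)(2 7 4 15)| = 12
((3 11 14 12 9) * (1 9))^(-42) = ((1 9 3 11 14 12))^(-42) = (14)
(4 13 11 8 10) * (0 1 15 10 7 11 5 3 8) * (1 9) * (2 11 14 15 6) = [9, 6, 11, 8, 13, 3, 2, 14, 7, 1, 4, 0, 12, 5, 15, 10] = (0 9 1 6 2 11)(3 8 7 14 15 10 4 13 5)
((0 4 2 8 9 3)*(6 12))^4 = ((0 4 2 8 9 3)(6 12))^4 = (12)(0 9 2)(3 8 4)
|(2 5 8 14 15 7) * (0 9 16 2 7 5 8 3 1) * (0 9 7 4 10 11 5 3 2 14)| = 24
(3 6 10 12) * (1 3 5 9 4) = [0, 3, 2, 6, 1, 9, 10, 7, 8, 4, 12, 11, 5] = (1 3 6 10 12 5 9 4)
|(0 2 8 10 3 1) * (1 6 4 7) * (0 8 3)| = 9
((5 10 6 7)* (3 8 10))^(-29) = (3 8 10 6 7 5)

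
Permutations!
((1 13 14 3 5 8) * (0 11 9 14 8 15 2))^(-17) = ((0 11 9 14 3 5 15 2)(1 13 8))^(-17) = (0 2 15 5 3 14 9 11)(1 13 8)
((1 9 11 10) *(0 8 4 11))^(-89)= (0 4 10 9 8 11 1)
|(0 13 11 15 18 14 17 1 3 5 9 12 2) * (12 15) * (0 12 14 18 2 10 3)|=42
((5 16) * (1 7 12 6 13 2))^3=(1 6)(2 12)(5 16)(7 13)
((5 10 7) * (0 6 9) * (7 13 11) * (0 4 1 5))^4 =(0 1 11 9 10)(4 13 6 5 7)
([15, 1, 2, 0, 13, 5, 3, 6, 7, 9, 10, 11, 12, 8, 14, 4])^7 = (0 3 6 7 8 13 4 15)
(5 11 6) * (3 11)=[0, 1, 2, 11, 4, 3, 5, 7, 8, 9, 10, 6]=(3 11 6 5)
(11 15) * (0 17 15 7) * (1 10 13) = (0 17 15 11 7)(1 10 13) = [17, 10, 2, 3, 4, 5, 6, 0, 8, 9, 13, 7, 12, 1, 14, 11, 16, 15]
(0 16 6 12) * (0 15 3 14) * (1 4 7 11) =(0 16 6 12 15 3 14)(1 4 7 11) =[16, 4, 2, 14, 7, 5, 12, 11, 8, 9, 10, 1, 15, 13, 0, 3, 6]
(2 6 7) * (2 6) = (6 7) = [0, 1, 2, 3, 4, 5, 7, 6]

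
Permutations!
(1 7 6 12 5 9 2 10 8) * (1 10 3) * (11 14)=[0, 7, 3, 1, 4, 9, 12, 6, 10, 2, 8, 14, 5, 13, 11]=(1 7 6 12 5 9 2 3)(8 10)(11 14)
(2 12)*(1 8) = [0, 8, 12, 3, 4, 5, 6, 7, 1, 9, 10, 11, 2] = (1 8)(2 12)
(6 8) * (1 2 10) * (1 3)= [0, 2, 10, 1, 4, 5, 8, 7, 6, 9, 3]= (1 2 10 3)(6 8)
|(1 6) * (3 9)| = 2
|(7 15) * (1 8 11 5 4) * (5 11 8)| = 6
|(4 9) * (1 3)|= 2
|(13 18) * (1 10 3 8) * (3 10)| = |(1 3 8)(13 18)| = 6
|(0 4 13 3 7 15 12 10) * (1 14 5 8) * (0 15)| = |(0 4 13 3 7)(1 14 5 8)(10 15 12)| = 60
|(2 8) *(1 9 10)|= 6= |(1 9 10)(2 8)|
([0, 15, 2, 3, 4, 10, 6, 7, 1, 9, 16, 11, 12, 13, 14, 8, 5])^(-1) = [0, 8, 2, 3, 4, 16, 6, 7, 15, 9, 5, 11, 12, 13, 14, 1, 10]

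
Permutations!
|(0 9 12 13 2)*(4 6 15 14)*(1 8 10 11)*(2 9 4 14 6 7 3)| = |(0 4 7 3 2)(1 8 10 11)(6 15)(9 12 13)| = 60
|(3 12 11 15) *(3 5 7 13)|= 7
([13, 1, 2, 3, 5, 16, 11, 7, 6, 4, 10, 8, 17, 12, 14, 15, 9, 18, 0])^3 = [17, 1, 2, 3, 9, 4, 6, 7, 8, 16, 10, 11, 0, 18, 14, 15, 5, 13, 12]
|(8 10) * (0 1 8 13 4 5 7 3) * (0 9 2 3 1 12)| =42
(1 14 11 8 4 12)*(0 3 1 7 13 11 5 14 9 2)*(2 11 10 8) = [3, 9, 0, 1, 12, 14, 6, 13, 4, 11, 8, 2, 7, 10, 5] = (0 3 1 9 11 2)(4 12 7 13 10 8)(5 14)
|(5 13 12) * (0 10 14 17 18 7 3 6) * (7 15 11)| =30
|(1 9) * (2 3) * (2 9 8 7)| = |(1 8 7 2 3 9)| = 6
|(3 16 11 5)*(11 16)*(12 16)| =6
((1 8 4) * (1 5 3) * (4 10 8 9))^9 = (1 3 5 4 9)(8 10)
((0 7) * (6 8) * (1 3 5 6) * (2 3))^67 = ((0 7)(1 2 3 5 6 8))^67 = (0 7)(1 2 3 5 6 8)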